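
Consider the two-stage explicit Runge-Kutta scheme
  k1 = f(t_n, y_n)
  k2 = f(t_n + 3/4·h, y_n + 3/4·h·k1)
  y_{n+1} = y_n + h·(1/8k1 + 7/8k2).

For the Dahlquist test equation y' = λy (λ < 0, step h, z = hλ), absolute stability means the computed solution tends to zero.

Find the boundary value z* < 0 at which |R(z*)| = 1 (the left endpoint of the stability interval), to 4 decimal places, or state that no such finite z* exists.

Test eqn y'=λy, z=hλ:
  k1=λy_n ⇒ h·k1=z·y_n;  k2=λ(1+3/4z)y_n ⇒ h·k2=z(1+3/4z)y_n
  y_{n+1}/y_n = 1 + 1/8z + 7/8z(1+3/4z) = 1 + z + 21/32z²
  ⇒ R(z) = 1 + z + 21/32z².

Find x<0 with |R(x)|<1.
x=-0.6: |R|=0.6362
R=1: x+21/32x²=0 ⇒ x=−32/21=-1.5238; min R=1−1/(4·21/32)=0.6190>−1
Confirm numerically:
  x=-1.361: |R|=0.85459 <1
  x=-1.061: |R|=0.67775 <1
  x=-0.766: |R|=0.61906 <1
  x=-0.625: |R|=0.63135 <1
  x=-2.120: |R|=1.82945 >1
  x=-1.970: |R|=1.57684 >1
  x=-1.557: |R|=1.03391 >1
Stable set (-1.5238, 0).

left endpoint -1.5238.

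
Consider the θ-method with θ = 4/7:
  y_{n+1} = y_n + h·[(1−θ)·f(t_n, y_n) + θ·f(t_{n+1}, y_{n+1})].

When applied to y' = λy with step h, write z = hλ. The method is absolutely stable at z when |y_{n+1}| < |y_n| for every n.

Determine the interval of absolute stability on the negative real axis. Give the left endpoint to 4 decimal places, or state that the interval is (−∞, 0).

unbounded; (−∞, 0).

Test eqn y'=λy, z=hλ:
  y_{n+1} = y_n + z·[3/7·y_n + 4/7·y_{n+1}] ⇒ (1 − 4/7z)y_{n+1} = (1 + 3/7z)y_n
  ⇒ R(z) = (1 + 3/7z)/(1 − 4/7z).

Find x<0 with |R(x)|<1.
x=-0.76: |R|=0.4701
x=-2: |R|=0.0667
x=-10: |R|=0.4894
x=-100: |R|=0.7199
θ=4/7≥1/2 ⇒ |1+3/7x|<|1−4/7x| ∀x<0 ⇒ interval (−∞,0).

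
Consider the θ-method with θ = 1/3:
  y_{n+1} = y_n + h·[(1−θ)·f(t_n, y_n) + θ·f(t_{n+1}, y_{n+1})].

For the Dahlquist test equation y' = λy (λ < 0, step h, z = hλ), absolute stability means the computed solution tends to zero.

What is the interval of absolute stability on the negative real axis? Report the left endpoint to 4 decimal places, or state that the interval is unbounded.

With y'=λy (z=hλ):
  y_{n+1} = y_n + z·[2/3·y_n + 1/3·y_{n+1}] ⇒ (1 − 1/3z)y_{n+1} = (1 + 2/3z)y_n
  ⇒ R(z) = (1 + 2/3z)/(1 − 1/3z).

Solve |R(x)|<1 on ℝ⁻.
x=-1.52: |R|=0.0088
R=−1: 1+2/3x = −1+1/3x ⇒ -1/3x=2 ⇒ x=2/(-1/3)=-6.0000
Confirm numerically:
  x=-5.759: |R|=0.97249 <1
  x=-4.700: |R|=0.83117 <1
  x=-4.036: |R|=0.72086 <1
  x=-6.563: |R|=1.05887 >1
  x=-6.511: |R|=1.05373 >1
  x=-6.471: |R|=1.04973 >1
Stable set (-6.0000, 0).

(-6.0000, 0).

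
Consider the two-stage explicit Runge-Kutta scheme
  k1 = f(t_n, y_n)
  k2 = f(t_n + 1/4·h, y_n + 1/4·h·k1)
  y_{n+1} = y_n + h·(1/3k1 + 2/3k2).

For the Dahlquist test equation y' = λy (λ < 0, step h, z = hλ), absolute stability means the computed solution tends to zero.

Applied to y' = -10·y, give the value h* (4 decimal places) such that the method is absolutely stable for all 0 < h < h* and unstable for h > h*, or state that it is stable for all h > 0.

On y'=λy, z=hλ:
  k1=λy_n ⇒ h·k1=z·y_n;  k2=λ(1+1/4z)y_n ⇒ h·k2=z(1+1/4z)y_n
  y_{n+1}/y_n = 1 + 1/3z + 2/3z(1+1/4z) = 1 + z + 1/6z²
  so R(z) = 1 + z + 1/6z².

Solve |R(x)|<1 on ℝ⁻.
x=-0.46: |R|=0.5753
R=1: x+1/6x²=0 ⇒ x=−6=-6.0000; min R=1−1/(4·1/6)=-0.5000>−1
Confirm numerically:
  x=-5.298: |R|=0.38013 <1
  x=-3.283: |R|=0.48665 <1
  x=-2.700: |R|=0.48500 <1
  x=-6.565: |R|=1.61820 >1
  x=-6.358: |R|=1.37936 >1
  x=-6.263: |R|=1.27453 >1
So |R|<1 on (-6.0000, 0).

(-6.0000,0); λ=-10 ⇒ h* = (6)/10 = 0.6000.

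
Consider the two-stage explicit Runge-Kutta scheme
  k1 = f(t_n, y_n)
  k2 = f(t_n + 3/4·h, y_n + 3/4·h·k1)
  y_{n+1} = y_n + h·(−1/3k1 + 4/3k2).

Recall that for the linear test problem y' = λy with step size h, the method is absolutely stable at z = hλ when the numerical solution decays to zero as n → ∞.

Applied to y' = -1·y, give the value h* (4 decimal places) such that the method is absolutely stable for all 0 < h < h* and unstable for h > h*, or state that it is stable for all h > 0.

Set f=λy, z=hλ:
  k1=λy_n ⇒ h·k1=z·y_n;  k2=λ(1+3/4z)y_n ⇒ h·k2=z(1+3/4z)y_n
  y_{n+1}/y_n = 1 − 1/3z + 4/3z(1+3/4z) = 1 + z + z²
  R(z) = 1 + z + z².

Solve |R(x)|<1 on ℝ⁻.
x=-0.73: |R|=0.8029
R=1: x+1x²=0 ⇒ x=−1=-1.0000; min R=1−1/(4·1)=0.7500>−1
Confirm numerically:
  x=-0.942: |R|=0.94536 <1
  x=-0.782: |R|=0.82952 <1
  x=-0.689: |R|=0.78572 <1
  x=-0.500: |R|=0.75000 <1
  x=-1.371: |R|=1.50864 >1
  x=-1.361: |R|=1.49132 >1
Interval (-1.0000, 0).

(-1.0000,0); λ=-1 ⇒ h* = (1)/1 = 1.0000.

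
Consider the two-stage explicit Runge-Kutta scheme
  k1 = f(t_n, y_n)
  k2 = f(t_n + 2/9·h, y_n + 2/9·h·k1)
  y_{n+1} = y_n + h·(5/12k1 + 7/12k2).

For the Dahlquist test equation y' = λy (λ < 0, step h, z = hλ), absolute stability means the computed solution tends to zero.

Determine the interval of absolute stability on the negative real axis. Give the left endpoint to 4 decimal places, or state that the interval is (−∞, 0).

z∈(-7.7143,0).

With y'=λy (z=hλ):
  k1=λy_n ⇒ h·k1=z·y_n;  k2=λ(1+2/9z)y_n ⇒ h·k2=z(1+2/9z)y_n
  y_{n+1}/y_n = 1 + 5/12z + 7/12z(1+2/9z) = 1 + z + 7/54z²
  Hence R(z) = 1 + z + 7/54z².

Find x<0 with |R(x)|<1.
x=-1.71: |R|=0.3309
R=1: x+7/54x²=0 ⇒ x=−54/7=-7.7143; min R=1−1/(4·7/54)=-0.9286>−1
Confirm numerically:
  x=-5.163: |R|=0.70752 <1
  x=-4.411: |R|=0.88881 <1
  x=-4.313: |R|=0.90163 <1
  x=-8.195: |R|=1.51067 >1
  x=-8.130: |R|=1.43812 >1
  x=-8.010: |R|=1.30705 >1
So |R|<1 on (-7.7143, 0).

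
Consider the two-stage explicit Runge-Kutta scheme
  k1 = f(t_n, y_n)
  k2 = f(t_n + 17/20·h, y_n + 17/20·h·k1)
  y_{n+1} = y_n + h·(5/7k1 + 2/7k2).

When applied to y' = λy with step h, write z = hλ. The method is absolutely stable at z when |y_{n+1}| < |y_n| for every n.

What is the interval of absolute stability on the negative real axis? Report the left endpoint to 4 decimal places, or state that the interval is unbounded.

Set f=λy, z=hλ:
  k1=λy_n ⇒ h·k1=z·y_n;  k2=λ(1+17/20z)y_n ⇒ h·k2=z(1+17/20z)y_n
  y_{n+1}/y_n = 1 + 5/7z + 2/7z(1+17/20z) = 1 + z + 17/70z²
  ⇒ R(z) = 1 + z + 17/70z².

Find x<0 with |R(x)|<1.
x=-0.47: |R|=0.5836
R=1: x+17/70x²=0 ⇒ x=−70/17=-4.1176; min R=1−1/(4·17/70)=-0.0294>−1
Confirm numerically:
  x=-3.247: |R|=0.31345 <1
  x=-2.958: |R|=0.16694 <1
  x=-1.991: |R|=0.02829 <1
  x=-4.585: |R|=1.52040 >1
  x=-4.454: |R|=1.36383 >1
  x=-4.232: |R|=1.11753 >1
Interval (-4.1176, 0).

(-4.1176, 0).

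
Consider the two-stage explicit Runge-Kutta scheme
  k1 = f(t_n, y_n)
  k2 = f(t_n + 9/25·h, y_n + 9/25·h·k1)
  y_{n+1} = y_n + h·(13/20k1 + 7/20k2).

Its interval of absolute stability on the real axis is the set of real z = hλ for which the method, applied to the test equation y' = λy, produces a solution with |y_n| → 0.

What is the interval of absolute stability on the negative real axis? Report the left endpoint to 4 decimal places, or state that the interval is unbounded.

(-7.9365, 0).

Test eqn y'=λy, z=hλ:
  k1=λy_n ⇒ h·k1=z·y_n;  k2=λ(1+9/25z)y_n ⇒ h·k2=z(1+9/25z)y_n
  y_{n+1}/y_n = 1 + 13/20z + 7/20z(1+9/25z) = 1 + z + 63/500z²
  Hence R(z) = 1 + z + 63/500z².

Find x<0 with |R(x)|<1.
x=-0.48: |R|=0.5490
R=1: x+63/500x²=0 ⇒ x=−500/63=-7.9365; min R=1−1/(4·63/500)=-0.9841>−1
Confirm numerically:
  x=-7.683: |R|=0.75459 <1
  x=-6.832: |R|=0.04920 <1
  x=-3.837: |R|=0.98196 <1
  x=-3.330: |R|=0.93280 <1
  x=-8.356: |R|=1.44166 >1
  x=-8.215: |R|=1.28826 >1
So |R|<1 on (-7.9365, 0).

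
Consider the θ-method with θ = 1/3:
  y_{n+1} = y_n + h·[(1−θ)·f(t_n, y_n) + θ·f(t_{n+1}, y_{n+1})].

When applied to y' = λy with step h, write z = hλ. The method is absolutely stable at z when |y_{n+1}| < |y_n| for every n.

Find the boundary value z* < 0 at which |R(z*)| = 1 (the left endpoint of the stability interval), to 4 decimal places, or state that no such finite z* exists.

z* = -6.0000.

Set f=λy, z=hλ:
  y_{n+1} = y_n + z·[2/3·y_n + 1/3·y_{n+1}] ⇒ (1 − 1/3z)y_{n+1} = (1 + 2/3z)y_n
  so R(z) = (1 + 2/3z)/(1 − 1/3z).

Boundary: |R(x)|=1, x<0.
x=-0.4: |R|=0.6471
R=−1: 1+2/3x = −1+1/3x ⇒ -1/3x=2 ⇒ x=2/(-1/3)=-6.0000
Confirm numerically:
  x=-5.206: |R|=0.90324 <1
  x=-3.927: |R|=0.70074 <1
  x=-3.259: |R|=0.56207 <1
  x=-6.352: |R|=1.03764 >1
  x=-6.131: |R|=1.01435 >1
Stable set (-6.0000, 0).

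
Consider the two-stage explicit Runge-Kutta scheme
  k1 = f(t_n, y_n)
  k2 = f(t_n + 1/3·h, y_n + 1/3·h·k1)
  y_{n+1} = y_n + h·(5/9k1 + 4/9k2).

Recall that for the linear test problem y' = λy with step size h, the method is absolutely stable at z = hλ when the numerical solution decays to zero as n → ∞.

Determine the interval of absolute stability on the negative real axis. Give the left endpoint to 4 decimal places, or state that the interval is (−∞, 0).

(-6.7500, 0).

Test eqn y'=λy, z=hλ:
  k1=λy_n ⇒ h·k1=z·y_n;  k2=λ(1+1/3z)y_n ⇒ h·k2=z(1+1/3z)y_n
  y_{n+1}/y_n = 1 + 5/9z + 4/9z(1+1/3z) = 1 + z + 4/27z²
  ⇒ R(z) = 1 + z + 4/27z².

Solve |R(x)|<1 on ℝ⁻.
x=-1.56: |R|=0.1995
R=1: x+4/27x²=0 ⇒ x=−27/4=-6.7500; min R=1−1/(4·4/27)=-0.6875>−1
Confirm numerically:
  x=-5.930: |R|=0.27961 <1
  x=-3.729: |R|=0.66893 <1
  x=-2.805: |R|=0.63937 <1
  x=-7.261: |R|=1.54968 >1
  x=-6.816: |R|=1.06665 >1
Stable set (-6.7500, 0).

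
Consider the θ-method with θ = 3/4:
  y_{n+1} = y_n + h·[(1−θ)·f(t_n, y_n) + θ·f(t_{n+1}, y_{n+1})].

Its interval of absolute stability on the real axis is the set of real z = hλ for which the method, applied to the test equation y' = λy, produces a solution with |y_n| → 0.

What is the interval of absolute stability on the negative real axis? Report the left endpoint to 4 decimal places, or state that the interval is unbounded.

Set f=λy, z=hλ:
  y_{n+1} = y_n + z·[1/4·y_n + 3/4·y_{n+1}] ⇒ (1 − 3/4z)y_{n+1} = (1 + 1/4z)y_n
  Hence R(z) = (1 + 1/4z)/(1 − 3/4z).

Boundary: |R(x)|=1, x<0.
x=-1.45: |R|=0.3054
x=-2: |R|=0.2000
x=-10: |R|=0.1765
x=-100: |R|=0.3158
θ=3/4≥1/2 ⇒ |1+1/4x|<|1−3/4x| ∀x<0 ⇒ unbounded interval.

unbounded; (−∞, 0).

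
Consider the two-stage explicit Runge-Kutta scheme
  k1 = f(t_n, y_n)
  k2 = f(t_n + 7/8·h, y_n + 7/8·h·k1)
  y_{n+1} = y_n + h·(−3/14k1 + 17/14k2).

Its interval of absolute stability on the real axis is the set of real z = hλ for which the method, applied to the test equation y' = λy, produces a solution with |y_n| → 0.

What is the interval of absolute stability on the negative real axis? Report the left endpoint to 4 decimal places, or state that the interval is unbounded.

With y'=λy (z=hλ):
  k1=λy_n ⇒ h·k1=z·y_n;  k2=λ(1+7/8z)y_n ⇒ h·k2=z(1+7/8z)y_n
  y_{n+1}/y_n = 1 − 3/14z + 17/14z(1+7/8z) = 1 + z + 17/16z²
  ⇒ R(z) = 1 + z + 17/16z².

Boundary: |R(x)|=1, x<0.
x=-0.56: |R|=0.7732
R=1: x+17/16x²=0 ⇒ x=−16/17=-0.9412; min R=1−1/(4·17/16)=0.7647>−1
Confirm numerically:
  x=-0.900: |R|=0.96063 <1
  x=-0.745: |R|=0.84471 <1
  x=-0.586: |R|=0.77886 <1
  x=-1.449: |R|=1.78183 >1
  x=-1.411: |R|=1.70435 >1
  x=-1.324: |R|=1.53854 >1
So |R|<1 on (-0.9412, 0).

(-0.9412, 0).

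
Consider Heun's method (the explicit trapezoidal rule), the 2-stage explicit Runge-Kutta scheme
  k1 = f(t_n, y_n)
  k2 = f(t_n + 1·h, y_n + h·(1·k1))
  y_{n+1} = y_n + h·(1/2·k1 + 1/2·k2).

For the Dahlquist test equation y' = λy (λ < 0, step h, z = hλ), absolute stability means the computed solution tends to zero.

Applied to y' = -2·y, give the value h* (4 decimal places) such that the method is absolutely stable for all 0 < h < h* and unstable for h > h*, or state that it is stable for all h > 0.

(-2.0000,0); λ=-2 ⇒ h* = 1.0000.

Test eqn y'=λy, z=hλ:
  order 2, 2-stage ⇒ R(z)=1+z+z^2/2
  (e.g. R(-1.47)=0.61045, |R|=0.61045)

Boundary: |R(x)|=1, x<0.
x=-1.47: |R|=0.6104
|R(-1.54)|=0.6458 |R(-1.13)|=0.5085 |R(-0.52)|=0.6152
Bisect:
  x_lo=-2.8089 |R|=2.1360  x_hi=-0.0945 |R|=0.9100
  mid=-1.45168 |R|=0.60201 →hi
  mid=-2.13027 |R|=1.13876 →lo
  mid=-1.79097 |R|=0.81282 →hi
  mid=-1.96062 |R|=0.96140 →hi
  mid=-2.04545 |R|=1.04648 →lo
  mid=-2.00303 |R|=1.00304 →lo
  mid=-1.98183 |R|=0.98199 →hi
  mid=-1.99243 |R|=0.99246 →hi
  mid=-1.99773 |R|=0.99774 →hi
  mid=-2.00038 |R|=1.00038 →lo
  ...
  [-2.00005,-1.99989] ⇒ x*=-2.0000
Stable set (-2.0000, 0).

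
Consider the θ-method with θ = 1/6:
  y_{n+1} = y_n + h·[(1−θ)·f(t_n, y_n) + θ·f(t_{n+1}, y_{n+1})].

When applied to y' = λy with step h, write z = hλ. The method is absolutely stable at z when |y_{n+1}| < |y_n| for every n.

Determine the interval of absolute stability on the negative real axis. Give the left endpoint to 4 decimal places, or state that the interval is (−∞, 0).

Test eqn y'=λy, z=hλ:
  y_{n+1} = y_n + z·[5/6·y_n + 1/6·y_{n+1}] ⇒ (1 − 1/6z)y_{n+1} = (1 + 5/6z)y_n
  so R(z) = (1 + 5/6z)/(1 − 1/6z).

Need |R(x)|<1, x<0.
x=-1.69: |R|=0.3186
R=−1: 1+5/6x = −1+1/6x ⇒ -2/3x=2 ⇒ x=2/(-2/3)=-3.0000
Confirm numerically:
  x=-2.748: |R|=0.88477 <1
  x=-1.872: |R|=0.42683 <1
  x=-1.523: |R|=0.21467 <1
  x=-3.575: |R|=1.24021 >1
  x=-3.398: |R|=1.16940 >1
Stable set (-3.0000, 0).

(-3.0000, 0).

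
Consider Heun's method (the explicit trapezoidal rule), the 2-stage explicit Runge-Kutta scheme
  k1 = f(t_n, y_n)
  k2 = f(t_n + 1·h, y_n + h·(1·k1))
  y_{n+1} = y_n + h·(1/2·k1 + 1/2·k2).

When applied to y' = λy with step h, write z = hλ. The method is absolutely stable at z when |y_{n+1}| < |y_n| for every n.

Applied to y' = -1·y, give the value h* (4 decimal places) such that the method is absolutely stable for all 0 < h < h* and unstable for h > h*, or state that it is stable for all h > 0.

(-2.0000,0); λ=-1 ⇒ h* = 2.0000.

On y'=λy, z=hλ:
  order 2, 2-stage ⇒ R(z)=1+z+z^2/2
  (e.g. R(-1.04)=0.50080, |R|=0.50080)

Need |R(x)|<1, x<0.
x=-1.04: |R|=0.5008
|R(-2.29)|=1.3321 |R(-2.02)|=1.0202 |R(-0.89)|=0.5061
Bisect:
  x_lo=-2.5542 |R|=1.7078  x_hi=-0.3409 |R|=0.7172
  mid=-1.44760 |R|=0.60017 →hi
  mid=-2.00092 |R|=1.00092 →lo
  mid=-1.72426 |R|=0.76228 →hi
  mid=-1.86259 |R|=0.87203 →hi
  mid=-1.93176 |R|=0.93408 →hi
  mid=-1.96634 |R|=0.96690 →hi
  mid=-1.98363 |R|=0.98376 →hi
  mid=-1.99228 |R|=0.99230 →hi
  ...
  [-2.00011,-1.99998] ⇒ x*=-2.0000
So |R|<1 on (-2.0000, 0).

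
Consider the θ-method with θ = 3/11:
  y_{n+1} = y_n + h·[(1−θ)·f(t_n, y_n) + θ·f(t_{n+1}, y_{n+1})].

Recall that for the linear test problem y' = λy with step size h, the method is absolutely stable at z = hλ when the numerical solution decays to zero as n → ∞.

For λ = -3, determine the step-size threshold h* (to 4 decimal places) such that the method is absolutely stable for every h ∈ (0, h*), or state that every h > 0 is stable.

On y'=λy, z=hλ:
  y_{n+1} = y_n + z·[8/11·y_n + 3/11·y_{n+1}] ⇒ (1 − 3/11z)y_{n+1} = (1 + 8/11z)y_n
  Hence R(z) = (1 + 8/11z)/(1 − 3/11z).

Need |R(x)|<1, x<0.
x=-1.15: |R|=0.1246
R=−1: 1+8/11x = −1+3/11x ⇒ -5/11x=2 ⇒ x=2/(-5/11)=-4.4000
Confirm numerically:
  x=-3.491: |R|=0.78834 <1
  x=-2.186: |R|=0.36952 <1
  x=-2.156: |R|=0.35768 <1
  x=-4.623: |R|=1.04483 >1
  x=-4.430: |R|=1.00618 >1
So |R|<1 on (-4.4000, 0).

(-4.4000,0); λ=-3 ⇒ h* = (22/5)/3 = 1.4667.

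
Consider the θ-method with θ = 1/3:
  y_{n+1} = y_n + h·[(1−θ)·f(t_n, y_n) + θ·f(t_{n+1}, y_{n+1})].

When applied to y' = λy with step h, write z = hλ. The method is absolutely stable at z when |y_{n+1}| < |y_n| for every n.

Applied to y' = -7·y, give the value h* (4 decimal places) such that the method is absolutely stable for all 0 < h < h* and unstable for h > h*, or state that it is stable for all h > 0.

Test eqn y'=λy, z=hλ:
  y_{n+1} = y_n + z·[2/3·y_n + 1/3·y_{n+1}] ⇒ (1 − 1/3z)y_{n+1} = (1 + 2/3z)y_n
  Hence R(z) = (1 + 2/3z)/(1 − 1/3z).

Find x<0 with |R(x)|<1.
x=-0.72: |R|=0.4194
R=−1: 1+2/3x = −1+1/3x ⇒ -1/3x=2 ⇒ x=2/(-1/3)=-6.0000
Confirm numerically:
  x=-5.560: |R|=0.94860 <1
  x=-5.409: |R|=0.92972 <1
  x=-3.201: |R|=0.54862 <1
  x=-2.960: |R|=0.48993 <1
  x=-6.395: |R|=1.04204 >1
  x=-6.278: |R|=1.02996 >1
  x=-6.205: |R|=1.02227 >1
So |R|<1 on (-6.0000, 0).

(-6.0000,0); λ=-7 ⇒ h* = (6)/7 = 0.8571.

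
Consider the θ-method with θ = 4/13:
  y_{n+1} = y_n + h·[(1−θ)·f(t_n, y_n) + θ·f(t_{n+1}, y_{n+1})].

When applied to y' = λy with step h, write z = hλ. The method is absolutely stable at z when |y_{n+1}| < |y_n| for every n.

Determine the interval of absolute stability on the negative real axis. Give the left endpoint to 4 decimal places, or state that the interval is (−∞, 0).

Test eqn y'=λy, z=hλ:
  y_{n+1} = y_n + z·[9/13·y_n + 4/13·y_{n+1}] ⇒ (1 − 4/13z)y_{n+1} = (1 + 9/13z)y_n
  Hence R(z) = (1 + 9/13z)/(1 − 4/13z).

Need |R(x)|<1, x<0.
x=-0.52: |R|=0.5517
R=−1: 1+9/13x = −1+4/13x ⇒ -5/13x=2 ⇒ x=2/(-5/13)=-5.2000
Confirm numerically:
  x=-4.180: |R|=0.82840 <1
  x=-4.122: |R|=0.81721 <1
  x=-3.541: |R|=0.69463 <1
  x=-2.678: |R|=0.46820 <1
  x=-5.552: |R|=1.04999 >1
  x=-5.338: |R|=1.02009 >1
Interval (-5.2000, 0).

z∈(-5.2000,0).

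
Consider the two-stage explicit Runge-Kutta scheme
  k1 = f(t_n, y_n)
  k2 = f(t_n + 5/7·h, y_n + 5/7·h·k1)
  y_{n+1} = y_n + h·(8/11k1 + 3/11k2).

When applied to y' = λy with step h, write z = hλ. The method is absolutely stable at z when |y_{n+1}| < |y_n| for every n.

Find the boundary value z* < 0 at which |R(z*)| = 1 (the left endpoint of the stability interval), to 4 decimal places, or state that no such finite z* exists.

With y'=λy (z=hλ):
  k1=λy_n ⇒ h·k1=z·y_n;  k2=λ(1+5/7z)y_n ⇒ h·k2=z(1+5/7z)y_n
  y_{n+1}/y_n = 1 + 8/11z + 3/11z(1+5/7z) = 1 + z + 15/77z²
  ⇒ R(z) = 1 + z + 15/77z².

Need |R(x)|<1, x<0.
x=-1.54: |R|=0.0780
R=1: x+15/77x²=0 ⇒ x=−77/15=-5.1333; min R=1−1/(4·15/77)=-0.2833>−1
Confirm numerically:
  x=-4.930: |R|=0.80472 <1
  x=-4.104: |R|=0.17707 <1
  x=-3.105: |R|=0.22688 <1
  x=-2.188: |R|=0.25540 <1
  x=-5.694: |R|=1.62190 >1
  x=-5.687: |R|=1.61338 >1
  x=-5.632: |R|=1.54711 >1
Stable set (-5.1333, 0).

z* = -5.1333.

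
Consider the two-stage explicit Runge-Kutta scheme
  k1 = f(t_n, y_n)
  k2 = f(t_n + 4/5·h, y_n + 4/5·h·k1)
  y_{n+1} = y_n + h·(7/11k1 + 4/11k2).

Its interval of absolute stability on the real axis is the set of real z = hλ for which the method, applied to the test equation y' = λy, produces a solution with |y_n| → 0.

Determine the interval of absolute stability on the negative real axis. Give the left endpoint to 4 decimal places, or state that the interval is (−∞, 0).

z∈(-3.4375,0).

Test eqn y'=λy, z=hλ:
  k1=λy_n ⇒ h·k1=z·y_n;  k2=λ(1+4/5z)y_n ⇒ h·k2=z(1+4/5z)y_n
  y_{n+1}/y_n = 1 + 7/11z + 4/11z(1+4/5z) = 1 + z + 16/55z²
  R(z) = 1 + z + 16/55z².

Find x<0 with |R(x)|<1.
x=-1.25: |R|=0.2045
R=1: x+16/55x²=0 ⇒ x=−55/16=-3.4375; min R=1−1/(4·16/55)=0.1406>−1
Confirm numerically:
  x=-3.338: |R|=0.90338 <1
  x=-3.244: |R|=0.81739 <1
  x=-2.199: |R|=0.20772 <1
  x=-4.008: |R|=1.66518 >1
  x=-3.715: |R|=1.29990 >1
Stable set (-3.4375, 0).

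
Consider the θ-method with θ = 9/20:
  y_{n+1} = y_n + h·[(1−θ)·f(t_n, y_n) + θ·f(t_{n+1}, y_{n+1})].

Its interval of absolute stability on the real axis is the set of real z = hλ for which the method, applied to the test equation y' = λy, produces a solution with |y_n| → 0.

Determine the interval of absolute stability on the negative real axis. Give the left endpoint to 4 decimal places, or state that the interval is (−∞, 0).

z∈(-20.0000,0).

With y'=λy (z=hλ):
  y_{n+1} = y_n + z·[11/20·y_n + 9/20·y_{n+1}] ⇒ (1 − 9/20z)y_{n+1} = (1 + 11/20z)y_n
  Hence R(z) = (1 + 11/20z)/(1 − 9/20z).

Need |R(x)|<1, x<0.
x=-0.47: |R|=0.6121
R=−1: 1+11/20x = −1+9/20x ⇒ -1/10x=2 ⇒ x=2/(-1/10)=-20.0000
Confirm numerically:
  x=-15.466: |R|=0.94304 <1
  x=-15.436: |R|=0.94256 <1
  x=-13.030: |R|=0.89845 <1
  x=-10.782: |R|=0.84248 <1
  x=-20.473: |R|=1.00463 >1
  x=-20.356: |R|=1.00350 >1
  x=-20.227: |R|=1.00225 >1
So |R|<1 on (-20.0000, 0).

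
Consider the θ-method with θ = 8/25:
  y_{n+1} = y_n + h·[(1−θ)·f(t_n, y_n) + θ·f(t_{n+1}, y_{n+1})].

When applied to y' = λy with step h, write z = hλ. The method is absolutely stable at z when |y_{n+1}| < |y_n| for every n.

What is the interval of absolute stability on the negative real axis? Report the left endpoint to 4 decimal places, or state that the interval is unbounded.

Test eqn y'=λy, z=hλ:
  y_{n+1} = y_n + z·[17/25·y_n + 8/25·y_{n+1}] ⇒ (1 − 8/25z)y_{n+1} = (1 + 17/25z)y_n
  R(z) = (1 + 17/25z)/(1 − 8/25z).

Boundary: |R(x)|=1, x<0.
x=-0.96: |R|=0.2656
R=−1: 1+17/25x = −1+8/25x ⇒ -9/25x=2 ⇒ x=2/(-9/25)=-5.5556
Confirm numerically:
  x=-3.768: |R|=0.70825 <1
  x=-2.694: |R|=0.44677 <1
  x=-2.229: |R|=0.30101 <1
  x=-6.031: |R|=1.05842 >1
  x=-5.652: |R|=1.01236 >1
So |R|<1 on (-5.5556, 0).

(-5.5556, 0).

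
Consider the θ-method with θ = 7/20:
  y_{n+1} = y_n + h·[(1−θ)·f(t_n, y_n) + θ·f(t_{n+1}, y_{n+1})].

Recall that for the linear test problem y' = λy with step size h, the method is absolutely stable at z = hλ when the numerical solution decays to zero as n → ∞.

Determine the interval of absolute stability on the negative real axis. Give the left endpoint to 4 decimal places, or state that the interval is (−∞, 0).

(-6.6667, 0).

On y'=λy, z=hλ:
  y_{n+1} = y_n + z·[13/20·y_n + 7/20·y_{n+1}] ⇒ (1 − 7/20z)y_{n+1} = (1 + 13/20z)y_n
  R(z) = (1 + 13/20z)/(1 − 7/20z).

Find x<0 with |R(x)|<1.
x=-0.34: |R|=0.6962
R=−1: 1+13/20x = −1+7/20x ⇒ -3/10x=2 ⇒ x=2/(-3/10)=-6.6667
Confirm numerically:
  x=-6.353: |R|=0.97081 <1
  x=-6.262: |R|=0.96196 <1
  x=-5.283: |R|=0.85430 <1
  x=-4.240: |R|=0.70692 <1
  x=-7.185: |R|=1.04424 >1
  x=-6.871: |R|=1.01800 >1
  x=-6.754: |R|=1.00779 >1
Stable set (-6.6667, 0).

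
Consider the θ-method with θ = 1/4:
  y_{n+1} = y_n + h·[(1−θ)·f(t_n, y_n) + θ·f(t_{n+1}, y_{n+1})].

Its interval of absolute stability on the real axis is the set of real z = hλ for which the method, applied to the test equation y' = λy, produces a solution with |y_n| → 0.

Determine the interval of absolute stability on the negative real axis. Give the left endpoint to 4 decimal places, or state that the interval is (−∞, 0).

Test eqn y'=λy, z=hλ:
  y_{n+1} = y_n + z·[3/4·y_n + 1/4·y_{n+1}] ⇒ (1 − 1/4z)y_{n+1} = (1 + 3/4z)y_n
  Hence R(z) = (1 + 3/4z)/(1 − 1/4z).

Boundary: |R(x)|=1, x<0.
x=-0.75: |R|=0.3684
R=−1: 1+3/4x = −1+1/4x ⇒ -1/2x=2 ⇒ x=2/(-1/2)=-4.0000
Confirm numerically:
  x=-3.650: |R|=0.90850 <1
  x=-3.533: |R|=0.87601 <1
  x=-2.484: |R|=0.53239 <1
  x=-1.937: |R|=0.30504 <1
  x=-4.510: |R|=1.11986 >1
  x=-4.358: |R|=1.08567 >1
  x=-4.076: |R|=1.01882 >1
Stable set (-4.0000, 0).

(-4.0000, 0).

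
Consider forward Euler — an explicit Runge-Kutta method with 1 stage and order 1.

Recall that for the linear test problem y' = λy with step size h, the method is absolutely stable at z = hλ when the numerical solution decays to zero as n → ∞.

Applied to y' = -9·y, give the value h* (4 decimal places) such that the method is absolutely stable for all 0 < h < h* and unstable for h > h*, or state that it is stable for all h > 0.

(-2.0000,0); λ=-9 ⇒ h* = 0.2222.

On y'=λy, z=hλ:
  order 1, 1-stage ⇒ R(z)=1+z
  (e.g. R(-1.27)=-0.27000, |R|=0.27000)

Boundary: |R(x)|=1, x<0.
x=-1.27: |R|=0.2700
|R(-2.02)|=1.0200 |R(-1.74)|=0.7400 |R(-1.36)|=0.3600
Bisect:
  x_lo=-2.5799 |R|=1.5799  x_hi=-0.1561 |R|=0.8439
  mid=-1.36799 |R|=0.36799 →hi
  mid=-1.97395 |R|=0.97395 →hi
  mid=-2.27692 |R|=1.27692 →lo
  mid=-2.12544 |R|=1.12544 →lo
  mid=-2.04969 |R|=1.04969 →lo
  mid=-2.01182 |R|=1.01182 →lo
  mid=-1.99288 |R|=0.99288 →hi
  mid=-2.00235 |R|=1.00235 →lo
  mid=-1.99762 |R|=0.99762 →hi
  mid=-1.99998 |R|=0.99998 →hi
  ...
  [-2.00013,-1.99998] ⇒ x*=-2.0000
Stable set (-2.0000, 0).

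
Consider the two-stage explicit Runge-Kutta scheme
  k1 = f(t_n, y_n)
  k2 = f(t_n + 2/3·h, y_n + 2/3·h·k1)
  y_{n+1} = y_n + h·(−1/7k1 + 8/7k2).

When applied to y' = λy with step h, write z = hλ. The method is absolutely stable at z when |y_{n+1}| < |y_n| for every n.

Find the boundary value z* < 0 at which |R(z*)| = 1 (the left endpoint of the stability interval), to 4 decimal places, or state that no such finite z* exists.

On y'=λy, z=hλ:
  k1=λy_n ⇒ h·k1=z·y_n;  k2=λ(1+2/3z)y_n ⇒ h·k2=z(1+2/3z)y_n
  y_{n+1}/y_n = 1 − 1/7z + 8/7z(1+2/3z) = 1 + z + 16/21z²
  R(z) = 1 + z + 16/21z².

Boundary: |R(x)|=1, x<0.
x=-1.78: |R|=1.6340
R=1: x+16/21x²=0 ⇒ x=−21/16=-1.3125; min R=1−1/(4·16/21)=0.6719>−1
Confirm numerically:
  x=-1.035: |R|=0.78117 <1
  x=-1.019: |R|=0.77213 <1
  x=-0.808: |R|=0.68942 <1
  x=-0.724: |R|=0.67537 <1
  x=-1.707: |R|=1.51308 >1
  x=-1.568: |R|=1.30524 >1
  x=-1.524: |R|=1.24558 >1
Stable set (-1.3125, 0).

left endpoint -1.3125.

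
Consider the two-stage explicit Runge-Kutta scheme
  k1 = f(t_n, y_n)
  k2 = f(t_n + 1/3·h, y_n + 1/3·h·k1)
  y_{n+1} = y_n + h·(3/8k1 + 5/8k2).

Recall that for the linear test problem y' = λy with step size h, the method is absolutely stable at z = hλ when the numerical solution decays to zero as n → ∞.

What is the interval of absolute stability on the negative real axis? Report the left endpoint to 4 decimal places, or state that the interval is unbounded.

z∈(-4.8000,0).

On y'=λy, z=hλ:
  k1=λy_n ⇒ h·k1=z·y_n;  k2=λ(1+1/3z)y_n ⇒ h·k2=z(1+1/3z)y_n
  y_{n+1}/y_n = 1 + 3/8z + 5/8z(1+1/3z) = 1 + z + 5/24z²
  so R(z) = 1 + z + 5/24z².

Solve |R(x)|<1 on ℝ⁻.
x=-1.77: |R|=0.1173
R=1: x+5/24x²=0 ⇒ x=−24/5=-4.8000; min R=1−1/(4·5/24)=-0.2000>−1
Confirm numerically:
  x=-4.215: |R|=0.48630 <1
  x=-3.817: |R|=0.21831 <1
  x=-3.365: |R|=0.00599 <1
  x=-2.347: |R|=0.19941 <1
  x=-5.228: |R|=1.46616 >1
  x=-4.844: |R|=1.04440 >1
So |R|<1 on (-4.8000, 0).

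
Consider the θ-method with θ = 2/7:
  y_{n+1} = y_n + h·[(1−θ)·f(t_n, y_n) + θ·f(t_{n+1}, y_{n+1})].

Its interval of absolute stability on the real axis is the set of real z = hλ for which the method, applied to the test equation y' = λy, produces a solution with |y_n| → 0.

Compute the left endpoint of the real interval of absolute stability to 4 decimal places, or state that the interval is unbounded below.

On y'=λy, z=hλ:
  y_{n+1} = y_n + z·[5/7·y_n + 2/7·y_{n+1}] ⇒ (1 − 2/7z)y_{n+1} = (1 + 5/7z)y_n
  so R(z) = (1 + 5/7z)/(1 − 2/7z).

Boundary: |R(x)|=1, x<0.
x=-1.39: |R|=0.0051
R=−1: 1+5/7x = −1+2/7x ⇒ -3/7x=2 ⇒ x=2/(-3/7)=-4.6667
Confirm numerically:
  x=-4.548: |R|=0.97788 <1
  x=-3.635: |R|=0.78311 <1
  x=-2.334: |R|=0.40024 <1
  x=-5.252: |R|=1.10032 >1
  x=-4.923: |R|=1.04565 >1
So |R|<1 on (-4.6667, 0).

z* = -4.6667.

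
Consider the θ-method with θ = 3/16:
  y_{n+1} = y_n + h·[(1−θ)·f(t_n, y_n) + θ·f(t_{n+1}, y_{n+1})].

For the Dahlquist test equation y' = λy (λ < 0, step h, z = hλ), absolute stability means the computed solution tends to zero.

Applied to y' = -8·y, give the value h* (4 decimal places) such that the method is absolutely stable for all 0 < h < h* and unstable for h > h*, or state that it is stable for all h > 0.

(-3.2000,0); λ=-8 ⇒ h* = (16/5)/8 = 0.4000.

Set f=λy, z=hλ:
  y_{n+1} = y_n + z·[13/16·y_n + 3/16·y_{n+1}] ⇒ (1 − 3/16z)y_{n+1} = (1 + 13/16z)y_n
  ⇒ R(z) = (1 + 13/16z)/(1 − 3/16z).

Solve |R(x)|<1 on ℝ⁻.
x=-0.5: |R|=0.5429
R=−1: 1+13/16x = −1+3/16x ⇒ -5/8x=2 ⇒ x=2/(-5/8)=-3.2000
Confirm numerically:
  x=-3.167: |R|=0.98706 <1
  x=-3.069: |R|=0.94803 <1
  x=-2.013: |R|=0.46141 <1
  x=-1.709: |R|=0.29427 <1
  x=-3.771: |R|=1.20906 >1
  x=-3.416: |R|=1.08229 >1
  x=-3.264: |R|=1.02481 >1
So |R|<1 on (-3.2000, 0).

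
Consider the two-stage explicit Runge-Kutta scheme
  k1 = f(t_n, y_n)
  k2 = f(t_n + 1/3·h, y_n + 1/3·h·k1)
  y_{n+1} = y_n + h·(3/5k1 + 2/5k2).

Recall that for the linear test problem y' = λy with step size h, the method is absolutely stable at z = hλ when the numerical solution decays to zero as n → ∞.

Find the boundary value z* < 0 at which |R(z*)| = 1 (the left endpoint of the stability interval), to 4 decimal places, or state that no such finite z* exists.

On y'=λy, z=hλ:
  k1=λy_n ⇒ h·k1=z·y_n;  k2=λ(1+1/3z)y_n ⇒ h·k2=z(1+1/3z)y_n
  y_{n+1}/y_n = 1 + 3/5z + 2/5z(1+1/3z) = 1 + z + 2/15z²
  ⇒ R(z) = 1 + z + 2/15z².

Need |R(x)|<1, x<0.
x=-0.47: |R|=0.5595
R=1: x+2/15x²=0 ⇒ x=−15/2=-7.5000; min R=1−1/(4·2/15)=-0.8750>−1
Confirm numerically:
  x=-3.990: |R|=0.86732 <1
  x=-3.597: |R|=0.87188 <1
  x=-3.112: |R|=0.82073 <1
  x=-8.060: |R|=1.60181 >1
  x=-7.826: |R|=1.34017 >1
  x=-7.810: |R|=1.32281 >1
Interval (-7.5000, 0).

z* = -7.5000.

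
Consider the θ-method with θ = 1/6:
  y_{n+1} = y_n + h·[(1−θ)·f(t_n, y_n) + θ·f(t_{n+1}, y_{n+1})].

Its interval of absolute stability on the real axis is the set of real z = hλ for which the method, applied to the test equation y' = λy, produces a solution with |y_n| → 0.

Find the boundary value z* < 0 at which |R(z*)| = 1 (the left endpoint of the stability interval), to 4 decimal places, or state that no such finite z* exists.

Test eqn y'=λy, z=hλ:
  y_{n+1} = y_n + z·[5/6·y_n + 1/6·y_{n+1}] ⇒ (1 − 1/6z)y_{n+1} = (1 + 5/6z)y_n
  so R(z) = (1 + 5/6z)/(1 − 1/6z).

Solve |R(x)|<1 on ℝ⁻.
x=-0.65: |R|=0.4135
R=−1: 1+5/6x = −1+1/6x ⇒ -2/3x=2 ⇒ x=2/(-2/3)=-3.0000
Confirm numerically:
  x=-2.488: |R|=0.75872 <1
  x=-2.396: |R|=0.71224 <1
  x=-2.376: |R|=0.70201 <1
  x=-2.318: |R|=0.67204 <1
  x=-3.569: |R|=1.23785 >1
  x=-3.021: |R|=1.00931 >1
So |R|<1 on (-3.0000, 0).

left endpoint -3.0000.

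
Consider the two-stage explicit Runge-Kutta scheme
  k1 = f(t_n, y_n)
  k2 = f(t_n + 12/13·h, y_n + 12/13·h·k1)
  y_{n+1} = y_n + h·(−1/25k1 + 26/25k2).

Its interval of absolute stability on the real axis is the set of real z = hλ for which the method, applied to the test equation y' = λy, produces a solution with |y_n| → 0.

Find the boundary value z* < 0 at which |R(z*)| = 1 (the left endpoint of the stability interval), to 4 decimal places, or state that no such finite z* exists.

On y'=λy, z=hλ:
  k1=λy_n ⇒ h·k1=z·y_n;  k2=λ(1+12/13z)y_n ⇒ h·k2=z(1+12/13z)y_n
  y_{n+1}/y_n = 1 − 1/25z + 26/25z(1+12/13z) = 1 + z + 24/25z²
  R(z) = 1 + z + 24/25z².

Find x<0 with |R(x)|<1.
x=-0.84: |R|=0.8374
R=1: x+24/25x²=0 ⇒ x=−25/24=-1.0417; min R=1−1/(4·24/25)=0.7396>−1
Confirm numerically:
  x=-0.772: |R|=0.80014 <1
  x=-0.554: |R|=0.74064 <1
  x=-0.420: |R|=0.74934 <1
  x=-1.510: |R|=1.67890 >1
  x=-1.199: |R|=1.18110 >1
  x=-1.140: |R|=1.10762 >1
So |R|<1 on (-1.0417, 0).

left endpoint -1.0417.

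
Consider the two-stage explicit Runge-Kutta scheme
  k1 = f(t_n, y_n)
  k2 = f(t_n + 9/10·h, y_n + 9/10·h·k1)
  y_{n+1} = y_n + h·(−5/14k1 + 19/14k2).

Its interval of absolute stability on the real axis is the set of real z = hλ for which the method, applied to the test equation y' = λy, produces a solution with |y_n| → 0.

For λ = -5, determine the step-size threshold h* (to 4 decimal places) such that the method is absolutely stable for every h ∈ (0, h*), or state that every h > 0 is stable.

With y'=λy (z=hλ):
  k1=λy_n ⇒ h·k1=z·y_n;  k2=λ(1+9/10z)y_n ⇒ h·k2=z(1+9/10z)y_n
  y_{n+1}/y_n = 1 − 5/14z + 19/14z(1+9/10z) = 1 + z + 171/140z²
  Hence R(z) = 1 + z + 171/140z².

Find x<0 with |R(x)|<1.
x=-0.84: |R|=1.0218
R=1: x+171/140x²=0 ⇒ x=−140/171=-0.8187; min R=1−1/(4·171/140)=0.7953>−1
Confirm numerically:
  x=-0.789: |R|=0.97136 <1
  x=-0.665: |R|=0.87515 <1
  x=-0.556: |R|=0.82159 <1
  x=-1.274: |R|=1.70847 >1
  x=-1.145: |R|=1.45632 >1
  x=-0.997: |R|=1.21711 >1
Interval (-0.8187, 0).

(-0.8187,0); λ=-5 ⇒ h* = (140/171)/5 = 0.1637.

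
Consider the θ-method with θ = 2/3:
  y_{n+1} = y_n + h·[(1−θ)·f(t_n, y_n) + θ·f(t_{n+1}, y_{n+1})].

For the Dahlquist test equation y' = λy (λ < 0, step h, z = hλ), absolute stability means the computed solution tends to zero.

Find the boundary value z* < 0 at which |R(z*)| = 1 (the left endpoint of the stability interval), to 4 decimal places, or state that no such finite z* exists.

With y'=λy (z=hλ):
  y_{n+1} = y_n + z·[1/3·y_n + 2/3·y_{n+1}] ⇒ (1 − 2/3z)y_{n+1} = (1 + 1/3z)y_n
  Hence R(z) = (1 + 1/3z)/(1 − 2/3z).

Need |R(x)|<1, x<0.
x=-0.74: |R|=0.5045
x=-2: |R|=0.1429
x=-10: |R|=0.3043
x=-100: |R|=0.4778
θ=2/3≥1/2 ⇒ |1+1/3x|<|1−2/3x| ∀x<0 ⇒ stable on all of ℝ⁻.

interval (−∞, 0).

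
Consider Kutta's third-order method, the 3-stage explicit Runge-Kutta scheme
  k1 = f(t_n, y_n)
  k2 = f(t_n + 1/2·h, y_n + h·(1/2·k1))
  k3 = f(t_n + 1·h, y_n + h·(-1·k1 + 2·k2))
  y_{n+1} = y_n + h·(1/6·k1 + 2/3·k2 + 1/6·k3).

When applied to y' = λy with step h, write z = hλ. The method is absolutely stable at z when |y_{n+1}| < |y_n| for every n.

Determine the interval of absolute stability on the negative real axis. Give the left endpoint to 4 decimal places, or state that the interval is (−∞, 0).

Test eqn y'=λy, z=hλ:
  order 3, 3-stage ⇒ R(z)=1+z+z^2/2+z^3/6
  (e.g. R(-0.87)=0.39870, |R|=0.39870)

Need |R(x)|<1, x<0.
x=-0.87: |R|=0.3987
|R(-1.91)|=0.2473 |R(-0.91)|=0.3785 |R(-0.57)|=0.5616
Bisect:
  x_lo=-2.9006 |R|=1.7611  x_hi=-0.0777 |R|=0.9253
  mid=-1.48911 |R|=0.06928 →hi
  mid=-2.19484 |R|=0.54838 →hi
  mid=-2.54770 |R|=1.05840 →lo
  mid=-2.37127 |R|=0.78205 →hi
  mid=-2.45948 |R|=0.91455 →hi
  mid=-2.50359 |R|=0.98501 →hi
  mid=-2.52564 |R|=1.02133 →lo
  mid=-2.51462 |R|=1.00308 →lo
  mid=-2.50910 |R|=0.99402 →hi
  mid=-2.51186 |R|=0.99855 →hi
  ...
  [-2.51289,-2.51272] ⇒ x*=-2.5127
Interval (-2.5127, 0).

z∈(-2.5127,0).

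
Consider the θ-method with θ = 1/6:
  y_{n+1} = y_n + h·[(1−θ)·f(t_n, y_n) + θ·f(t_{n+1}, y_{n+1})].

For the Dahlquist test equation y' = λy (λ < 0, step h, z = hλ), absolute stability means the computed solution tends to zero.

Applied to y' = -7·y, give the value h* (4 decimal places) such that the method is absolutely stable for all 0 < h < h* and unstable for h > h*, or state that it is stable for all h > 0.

(-3.0000,0); λ=-7 ⇒ h* = (3)/7 = 0.4286.

With y'=λy (z=hλ):
  y_{n+1} = y_n + z·[5/6·y_n + 1/6·y_{n+1}] ⇒ (1 − 1/6z)y_{n+1} = (1 + 5/6z)y_n
  ⇒ R(z) = (1 + 5/6z)/(1 − 1/6z).

Find x<0 with |R(x)|<1.
x=-1.32: |R|=0.0820
R=−1: 1+5/6x = −1+1/6x ⇒ -2/3x=2 ⇒ x=2/(-2/3)=-3.0000
Confirm numerically:
  x=-2.857: |R|=0.93542 <1
  x=-2.363: |R|=0.69532 <1
  x=-2.158: |R|=0.58715 <1
  x=-1.620: |R|=0.27559 <1
  x=-3.408: |R|=1.17347 >1
  x=-3.366: |R|=1.15631 >1
So |R|<1 on (-3.0000, 0).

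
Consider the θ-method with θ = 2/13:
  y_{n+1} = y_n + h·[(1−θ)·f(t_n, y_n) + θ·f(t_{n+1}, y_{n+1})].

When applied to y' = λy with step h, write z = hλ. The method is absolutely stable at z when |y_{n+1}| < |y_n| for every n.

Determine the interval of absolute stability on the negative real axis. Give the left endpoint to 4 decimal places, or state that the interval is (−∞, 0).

Test eqn y'=λy, z=hλ:
  y_{n+1} = y_n + z·[11/13·y_n + 2/13·y_{n+1}] ⇒ (1 − 2/13z)y_{n+1} = (1 + 11/13z)y_n
  so R(z) = (1 + 11/13z)/(1 − 2/13z).

Solve |R(x)|<1 on ℝ⁻.
x=-1.04: |R|=0.1034
R=−1: 1+11/13x = −1+2/13x ⇒ -9/13x=2 ⇒ x=2/(-9/13)=-2.8889
Confirm numerically:
  x=-2.492: |R|=0.80138 <1
  x=-2.465: |R|=0.78723 <1
  x=-2.026: |R|=0.54457 <1
  x=-1.512: |R|=0.22666 <1
  x=-3.258: |R|=1.17022 >1
  x=-3.156: |R|=1.12448 >1
  x=-2.979: |R|=1.04278 >1
Interval (-2.8889, 0).

(-2.8889, 0).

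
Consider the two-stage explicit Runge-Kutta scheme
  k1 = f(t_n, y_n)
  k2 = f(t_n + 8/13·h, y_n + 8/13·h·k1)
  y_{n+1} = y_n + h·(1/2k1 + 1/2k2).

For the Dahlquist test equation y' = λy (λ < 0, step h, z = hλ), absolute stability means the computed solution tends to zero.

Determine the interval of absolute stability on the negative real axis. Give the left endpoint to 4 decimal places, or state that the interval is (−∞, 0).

(-3.2500, 0).

On y'=λy, z=hλ:
  k1=λy_n ⇒ h·k1=z·y_n;  k2=λ(1+8/13z)y_n ⇒ h·k2=z(1+8/13z)y_n
  y_{n+1}/y_n = 1 + 1/2z + 1/2z(1+8/13z) = 1 + z + 4/13z²
  Hence R(z) = 1 + z + 4/13z².

Solve |R(x)|<1 on ℝ⁻.
x=-0.34: |R|=0.6956
R=1: x+4/13x²=0 ⇒ x=−13/4=-3.2500; min R=1−1/(4·4/13)=0.1875>−1
Confirm numerically:
  x=-3.160: |R|=0.91249 <1
  x=-2.245: |R|=0.30578 <1
  x=-1.991: |R|=0.22872 <1
  x=-1.501: |R|=0.19223 <1
  x=-3.837: |R|=1.69302 >1
  x=-3.461: |R|=1.22470 >1
Interval (-3.2500, 0).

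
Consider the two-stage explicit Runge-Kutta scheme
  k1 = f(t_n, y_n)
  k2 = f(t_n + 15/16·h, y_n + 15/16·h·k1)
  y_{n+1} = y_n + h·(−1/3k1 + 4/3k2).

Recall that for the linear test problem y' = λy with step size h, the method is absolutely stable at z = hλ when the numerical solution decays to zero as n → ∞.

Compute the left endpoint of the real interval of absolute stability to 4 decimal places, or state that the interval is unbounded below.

z* = -0.8000.

With y'=λy (z=hλ):
  k1=λy_n ⇒ h·k1=z·y_n;  k2=λ(1+15/16z)y_n ⇒ h·k2=z(1+15/16z)y_n
  y_{n+1}/y_n = 1 − 1/3z + 4/3z(1+15/16z) = 1 + z + 5/4z²
  so R(z) = 1 + z + 5/4z².

Boundary: |R(x)|=1, x<0.
x=-0.56: |R|=0.8320
R=1: x+5/4x²=0 ⇒ x=−4/5=-0.8000; min R=1−1/(4·5/4)=0.8000>−1
Confirm numerically:
  x=-0.599: |R|=0.84950 <1
  x=-0.557: |R|=0.83081 <1
  x=-0.431: |R|=0.80120 <1
  x=-0.420: |R|=0.80050 <1
  x=-0.988: |R|=1.23218 >1
  x=-0.960: |R|=1.19200 >1
Interval (-0.8000, 0).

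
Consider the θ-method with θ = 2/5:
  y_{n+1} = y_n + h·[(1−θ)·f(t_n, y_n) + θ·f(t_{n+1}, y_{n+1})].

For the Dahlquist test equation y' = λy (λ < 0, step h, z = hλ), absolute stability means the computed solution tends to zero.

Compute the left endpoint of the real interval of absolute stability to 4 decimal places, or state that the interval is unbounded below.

With y'=λy (z=hλ):
  y_{n+1} = y_n + z·[3/5·y_n + 2/5·y_{n+1}] ⇒ (1 − 2/5z)y_{n+1} = (1 + 3/5z)y_n
  so R(z) = (1 + 3/5z)/(1 − 2/5z).

Need |R(x)|<1, x<0.
x=-1.1: |R|=0.2361
R=−1: 1+3/5x = −1+2/5x ⇒ -1/5x=2 ⇒ x=2/(-1/5)=-10.0000
Confirm numerically:
  x=-9.468: |R|=0.97777 <1
  x=-8.423: |R|=0.92781 <1
  x=-5.134: |R|=0.68129 <1
  x=-10.201: |R|=1.00791 >1
  x=-10.158: |R|=1.00624 >1
  x=-10.087: |R|=1.00346 >1
Interval (-10.0000, 0).

left endpoint -10.0000.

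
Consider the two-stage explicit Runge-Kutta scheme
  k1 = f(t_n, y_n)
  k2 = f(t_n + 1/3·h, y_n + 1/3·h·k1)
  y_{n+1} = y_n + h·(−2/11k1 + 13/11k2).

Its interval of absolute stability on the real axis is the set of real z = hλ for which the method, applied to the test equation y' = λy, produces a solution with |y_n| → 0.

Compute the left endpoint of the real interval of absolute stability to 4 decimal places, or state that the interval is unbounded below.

left endpoint -2.5385.

Test eqn y'=λy, z=hλ:
  k1=λy_n ⇒ h·k1=z·y_n;  k2=λ(1+1/3z)y_n ⇒ h·k2=z(1+1/3z)y_n
  y_{n+1}/y_n = 1 − 2/11z + 13/11z(1+1/3z) = 1 + z + 13/33z²
  Hence R(z) = 1 + z + 13/33z².

Solve |R(x)|<1 on ℝ⁻.
x=-1.59: |R|=0.4059
R=1: x+13/33x²=0 ⇒ x=−33/13=-2.5385; min R=1−1/(4·13/33)=0.3654>−1
Confirm numerically:
  x=-1.344: |R|=0.36759 <1
  x=-1.293: |R|=0.36561 <1
  x=-1.275: |R|=0.36540 <1
  x=-2.978: |R|=1.51565 >1
  x=-2.943: |R|=1.46901 >1
Interval (-2.5385, 0).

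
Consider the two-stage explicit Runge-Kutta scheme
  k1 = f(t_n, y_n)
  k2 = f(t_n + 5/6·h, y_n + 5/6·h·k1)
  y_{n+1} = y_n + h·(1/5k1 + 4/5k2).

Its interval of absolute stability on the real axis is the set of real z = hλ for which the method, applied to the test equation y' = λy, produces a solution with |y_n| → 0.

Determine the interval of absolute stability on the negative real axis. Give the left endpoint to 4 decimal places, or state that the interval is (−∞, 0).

(-1.5000, 0).

Set f=λy, z=hλ:
  k1=λy_n ⇒ h·k1=z·y_n;  k2=λ(1+5/6z)y_n ⇒ h·k2=z(1+5/6z)y_n
  y_{n+1}/y_n = 1 + 1/5z + 4/5z(1+5/6z) = 1 + z + 2/3z²
  Hence R(z) = 1 + z + 2/3z².

Need |R(x)|<1, x<0.
x=-0.55: |R|=0.6517
R=1: x+2/3x²=0 ⇒ x=−3/2=-1.5000; min R=1−1/(4·2/3)=0.6250>−1
Confirm numerically:
  x=-0.991: |R|=0.66372 <1
  x=-0.984: |R|=0.66150 <1
  x=-0.784: |R|=0.62577 <1
  x=-0.713: |R|=0.62591 <1
  x=-1.986: |R|=1.64346 >1
  x=-1.801: |R|=1.36140 >1
Stable set (-1.5000, 0).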